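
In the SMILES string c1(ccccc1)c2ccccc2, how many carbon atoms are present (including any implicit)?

The symbol for carbon appears 12 times in the SMILES. Lowercase c denotes aromatic carbon and counts toward C.

12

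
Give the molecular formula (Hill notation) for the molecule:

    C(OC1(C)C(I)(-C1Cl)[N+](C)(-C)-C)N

Heavy atoms from the SMILES: 8 C, 1 Cl, 1 I, 2 N, 1 O.
Implicit hydrogens by atom environment:
  4 × C: 3 H each → 12
  2 × C: no H
  1 × C: 2 H
  1 × C: 1 H
  1 × Cl: no H
  1 × I: no H
  1 × N: 2 H
  1 × N (charge +1): no H
  1 × O: no H
  Total hydrogens = 17.
Net charge +1.
Molecular formula: C8H17ClIN2O+

C8H17ClIN2O+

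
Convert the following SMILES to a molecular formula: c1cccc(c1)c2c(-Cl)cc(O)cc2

C12H9ClO

Heavy atoms from the SMILES: 12 C, 1 Cl, 1 O.
Implicit hydrogens by atom environment:
  8 × C (aromatic): 1 H each → 8
  4 × C (aromatic): no H
  1 × Cl: no H
  1 × O: 1 H
  Total hydrogens = 9.
Molecular formula: C12H9ClO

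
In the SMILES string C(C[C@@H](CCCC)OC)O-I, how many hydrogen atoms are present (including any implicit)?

Hydrogens are implicit in SMILES; fill each atom to its normal valence:
  5 × C: 2 H each → 10
  2 × C: 3 H each → 6
  2 × O: no H
  1 × C: 1 H
  1 × I: no H
  Total hydrogens = 17.

17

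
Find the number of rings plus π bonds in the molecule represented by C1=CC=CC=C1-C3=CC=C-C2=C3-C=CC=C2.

Molecular formula from the SMILES: C16H12.
DoU = (2C + 2 + N − H − X)/2 = (2·16 + 2 + 0 − 12 − 0)/2 = 22/2 = 11.
(Structurally: 3 ring(s) + 8 π bond(s) = 11.)

11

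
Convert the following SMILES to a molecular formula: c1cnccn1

C4H4N2

Heavy atoms from the SMILES: 4 C, 2 N.
Implicit hydrogens by atom environment:
  4 × C (aromatic): 1 H each → 4
  2 × N (aromatic): no H
  Total hydrogens = 4.
Molecular formula: C4H4N2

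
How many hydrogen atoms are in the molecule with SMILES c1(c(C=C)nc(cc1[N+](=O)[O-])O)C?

8

Hydrogens are implicit in SMILES; fill each atom to its normal valence:
  4 × C (aromatic): no H
  1 × C: 3 H
  1 × C: 2 H
  1 × C (aromatic): 1 H
  1 × C: 1 H
  1 × N (aromatic): no H
  1 × N (charge +1): no H
  1 × O: 1 H
  1 × O: no H
  1 × O (charge -1): no H
  Total hydrogens = 8.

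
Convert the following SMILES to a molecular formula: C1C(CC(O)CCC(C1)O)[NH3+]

Heavy atoms from the SMILES: 8 C, 1 N, 2 O.
Implicit hydrogens by atom environment:
  5 × C: 2 H each → 10
  3 × C: 1 H each → 3
  2 × O: 1 H each → 2
  1 × N (charge +1): 3 H
  Total hydrogens = 18.
Net charge +1.
Molecular formula: C8H18NO2+

C8H18NO2+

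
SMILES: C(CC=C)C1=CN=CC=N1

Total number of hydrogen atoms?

10

Hydrogens are implicit in SMILES; fill each atom to its normal valence:
  3 × C: 2 H each → 6
  3 × C (aromatic): 1 H each → 3
  2 × N (aromatic): no H
  1 × C: 1 H
  1 × C (aromatic): no H
  Total hydrogens = 10.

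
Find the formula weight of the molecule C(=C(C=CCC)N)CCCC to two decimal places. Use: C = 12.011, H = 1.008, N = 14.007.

Molecular formula: C10H19N.
M = 10×12.011 + 19×1.008 + 1×14.007 = 153.27 g/mol.

153.27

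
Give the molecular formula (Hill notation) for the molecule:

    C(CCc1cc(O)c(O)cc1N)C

Heavy atoms from the SMILES: 10 C, 1 N, 2 O.
Implicit hydrogens by atom environment:
  4 × C (aromatic): no H
  3 × C: 2 H each → 6
  2 × C (aromatic): 1 H each → 2
  2 × O: 1 H each → 2
  1 × C: 3 H
  1 × N: 2 H
  Total hydrogens = 15.
Molecular formula: C10H15NO2

C10H15NO2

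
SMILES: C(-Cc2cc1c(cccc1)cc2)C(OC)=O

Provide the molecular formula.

Heavy atoms from the SMILES: 14 C, 2 O.
Implicit hydrogens by atom environment:
  7 × C (aromatic): 1 H each → 7
  3 × C (aromatic): no H
  2 × C: 2 H each → 4
  2 × O: no H
  1 × C: 3 H
  1 × C: no H
  Total hydrogens = 14.
Molecular formula: C14H14O2

C14H14O2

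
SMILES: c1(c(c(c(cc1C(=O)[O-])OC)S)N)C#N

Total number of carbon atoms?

9

The symbol for carbon appears 9 times in the SMILES. Lowercase c denotes aromatic carbon and counts toward C.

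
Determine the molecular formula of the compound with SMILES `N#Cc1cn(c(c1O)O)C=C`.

C7H6N2O2

Heavy atoms from the SMILES: 7 C, 2 N, 2 O.
Implicit hydrogens by atom environment:
  3 × C (aromatic): no H
  2 × O: 1 H each → 2
  1 × C: 2 H
  1 × C (aromatic): 1 H
  1 × C: 1 H
  1 × C: no H
  1 × N (aromatic): no H
  1 × N: no H
  Total hydrogens = 6.
Molecular formula: C7H6N2O2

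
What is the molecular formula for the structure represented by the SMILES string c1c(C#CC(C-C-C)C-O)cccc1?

C13H16O

Heavy atoms from the SMILES: 13 C, 1 O.
Implicit hydrogens by atom environment:
  5 × C (aromatic): 1 H each → 5
  3 × C: 2 H each → 6
  2 × C: no H
  1 × C: 3 H
  1 × C: 1 H
  1 × C (aromatic): no H
  1 × O: 1 H
  Total hydrogens = 16.
Molecular formula: C13H16O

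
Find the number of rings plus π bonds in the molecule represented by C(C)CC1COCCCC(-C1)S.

1

Molecular formula from the SMILES: C10H20OS.
DoU = (2C + 2 + N − H − X)/2 = (2·10 + 2 + 0 − 20 − 0)/2 = 2/2 = 1.
(Structurally: 1 ring(s) + 0 π bond(s) = 1.)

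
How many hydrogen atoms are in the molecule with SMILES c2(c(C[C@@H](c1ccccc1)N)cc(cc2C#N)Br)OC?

Hydrogens are implicit in SMILES; fill each atom to its normal valence:
  7 × C (aromatic): 1 H each → 7
  5 × C (aromatic): no H
  1 × Br: no H
  1 × C: 3 H
  1 × C: 2 H
  1 × C: 1 H
  1 × C: no H
  1 × N: 2 H
  1 × N: no H
  1 × O: no H
  Total hydrogens = 15.

15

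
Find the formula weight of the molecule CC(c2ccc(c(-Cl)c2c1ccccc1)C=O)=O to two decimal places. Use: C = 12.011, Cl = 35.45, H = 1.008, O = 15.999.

Molecular formula: C15H11ClO2.
M = 15×12.011 + 1×35.45 + 11×1.008 + 2×15.999 = 258.70 g/mol.

258.70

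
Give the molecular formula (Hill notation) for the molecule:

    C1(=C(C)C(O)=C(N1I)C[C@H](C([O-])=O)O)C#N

Heavy atoms from the SMILES: 9 C, 1 I, 2 N, 4 O.
Implicit hydrogens by atom environment:
  4 × C (aromatic): no H
  2 × C: no H
  2 × O: 1 H each → 2
  1 × C: 3 H
  1 × C: 2 H
  1 × C: 1 H
  1 × I: no H
  1 × N (aromatic): no H
  1 × N: no H
  1 × O: no H
  1 × O (charge -1): no H
  Total hydrogens = 8.
Net charge -1.
Molecular formula: C9H8IN2O4-

C9H8IN2O4-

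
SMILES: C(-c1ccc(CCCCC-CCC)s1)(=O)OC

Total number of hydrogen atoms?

Hydrogens are implicit in SMILES; fill each atom to its normal valence:
  7 × C: 2 H each → 14
  2 × C: 3 H each → 6
  2 × C (aromatic): 1 H each → 2
  2 × C (aromatic): no H
  2 × O: no H
  1 × C: no H
  1 × S (aromatic): no H
  Total hydrogens = 22.

22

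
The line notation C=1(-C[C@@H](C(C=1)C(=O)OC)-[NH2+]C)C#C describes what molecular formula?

Heavy atoms from the SMILES: 10 C, 1 N, 2 O.
Implicit hydrogens by atom environment:
  4 × C: 1 H each → 4
  3 × C: no H
  2 × C: 3 H each → 6
  2 × O: no H
  1 × C: 2 H
  1 × N (charge +1): 2 H
  Total hydrogens = 14.
Net charge +1.
Molecular formula: C10H14NO2+

C10H14NO2+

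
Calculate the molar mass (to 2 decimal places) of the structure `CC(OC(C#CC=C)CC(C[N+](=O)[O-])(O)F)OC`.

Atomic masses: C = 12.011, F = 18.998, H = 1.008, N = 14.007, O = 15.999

261.25

Molecular formula: C11H16FNO5.
M = 11×12.011 + 1×18.998 + 16×1.008 + 1×14.007 + 5×15.999 = 261.25 g/mol.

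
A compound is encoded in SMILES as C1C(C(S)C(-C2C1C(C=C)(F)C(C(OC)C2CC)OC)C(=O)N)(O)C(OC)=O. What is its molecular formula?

C19H30FNO6S

Heavy atoms from the SMILES: 19 C, 1 F, 1 N, 6 O, 1 S.
Implicit hydrogens by atom environment:
  8 × C: 1 H each → 8
  5 × O: no H
  4 × C: 3 H each → 12
  4 × C: no H
  3 × C: 2 H each → 6
  1 × F: no H
  1 × N: 2 H
  1 × O: 1 H
  1 × S: 1 H
  Total hydrogens = 30.
Molecular formula: C19H30FNO6S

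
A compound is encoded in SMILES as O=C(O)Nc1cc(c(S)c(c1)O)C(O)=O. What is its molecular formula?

Heavy atoms from the SMILES: 8 C, 1 N, 5 O, 1 S.
Implicit hydrogens by atom environment:
  4 × C (aromatic): no H
  3 × O: 1 H each → 3
  2 × C (aromatic): 1 H each → 2
  2 × C: no H
  2 × O: no H
  1 × N: 1 H
  1 × S: 1 H
  Total hydrogens = 7.
Molecular formula: C8H7NO5S

C8H7NO5S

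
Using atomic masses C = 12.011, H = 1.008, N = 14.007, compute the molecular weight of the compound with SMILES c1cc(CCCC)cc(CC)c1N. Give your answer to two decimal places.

177.29

Molecular formula: C12H19N.
M = 12×12.011 + 19×1.008 + 1×14.007 = 177.29 g/mol.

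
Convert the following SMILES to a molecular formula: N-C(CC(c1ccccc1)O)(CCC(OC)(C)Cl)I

C14H21ClINO2

Heavy atoms from the SMILES: 14 C, 1 Cl, 1 I, 1 N, 2 O.
Implicit hydrogens by atom environment:
  5 × C (aromatic): 1 H each → 5
  3 × C: 2 H each → 6
  2 × C: 3 H each → 6
  2 × C: no H
  1 × C: 1 H
  1 × C (aromatic): no H
  1 × Cl: no H
  1 × I: no H
  1 × N: 2 H
  1 × O: 1 H
  1 × O: no H
  Total hydrogens = 21.
Molecular formula: C14H21ClINO2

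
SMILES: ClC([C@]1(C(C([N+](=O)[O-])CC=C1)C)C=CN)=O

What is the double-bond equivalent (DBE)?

5

Molecular formula from the SMILES: C10H13ClN2O3.
DoU = (2C + 2 + N − H − X)/2 = (2·10 + 2 + 2 − 13 − 1)/2 = 10/2 = 5.
(Structurally: 1 ring(s) + 4 π bond(s) = 5.)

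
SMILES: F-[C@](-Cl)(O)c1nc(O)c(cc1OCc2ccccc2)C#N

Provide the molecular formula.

Heavy atoms from the SMILES: 14 C, 1 Cl, 1 F, 2 N, 3 O.
Implicit hydrogens by atom environment:
  6 × C (aromatic): 1 H each → 6
  5 × C (aromatic): no H
  2 × C: no H
  2 × O: 1 H each → 2
  1 × C: 2 H
  1 × Cl: no H
  1 × F: no H
  1 × N (aromatic): no H
  1 × N: no H
  1 × O: no H
  Total hydrogens = 10.
Molecular formula: C14H10ClFN2O3

C14H10ClFN2O3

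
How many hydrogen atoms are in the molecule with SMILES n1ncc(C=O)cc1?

Hydrogens are implicit in SMILES; fill each atom to its normal valence:
  3 × C (aromatic): 1 H each → 3
  2 × N (aromatic): no H
  1 × C: 1 H
  1 × C (aromatic): no H
  1 × O: no H
  Total hydrogens = 4.

4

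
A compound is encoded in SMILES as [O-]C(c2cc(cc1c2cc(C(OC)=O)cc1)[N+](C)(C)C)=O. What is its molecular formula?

Heavy atoms from the SMILES: 16 C, 1 N, 4 O.
Implicit hydrogens by atom environment:
  5 × C (aromatic): 1 H each → 5
  5 × C (aromatic): no H
  4 × C: 3 H each → 12
  3 × O: no H
  2 × C: no H
  1 × N (charge +1): no H
  1 × O (charge -1): no H
  Total hydrogens = 17.
Molecular formula: C16H17NO4

C16H17NO4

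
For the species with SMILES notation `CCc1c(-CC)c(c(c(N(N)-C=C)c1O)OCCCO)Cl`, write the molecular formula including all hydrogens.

C15H23ClN2O3

Heavy atoms from the SMILES: 15 C, 1 Cl, 2 N, 3 O.
Implicit hydrogens by atom environment:
  6 × C: 2 H each → 12
  6 × C (aromatic): no H
  2 × C: 3 H each → 6
  2 × O: 1 H each → 2
  1 × C: 1 H
  1 × Cl: no H
  1 × N: 2 H
  1 × N: no H
  1 × O: no H
  Total hydrogens = 23.
Molecular formula: C15H23ClN2O3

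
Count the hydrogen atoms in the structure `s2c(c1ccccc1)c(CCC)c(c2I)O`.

Hydrogens are implicit in SMILES; fill each atom to its normal valence:
  5 × C (aromatic): 1 H each → 5
  5 × C (aromatic): no H
  2 × C: 2 H each → 4
  1 × C: 3 H
  1 × I: no H
  1 × O: 1 H
  1 × S (aromatic): no H
  Total hydrogens = 13.

13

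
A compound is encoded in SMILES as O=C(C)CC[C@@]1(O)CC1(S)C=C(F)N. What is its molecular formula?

C9H14FNO2S

Heavy atoms from the SMILES: 9 C, 1 F, 1 N, 2 O, 1 S.
Implicit hydrogens by atom environment:
  4 × C: no H
  3 × C: 2 H each → 6
  1 × C: 3 H
  1 × C: 1 H
  1 × F: no H
  1 × N: 2 H
  1 × O: 1 H
  1 × O: no H
  1 × S: 1 H
  Total hydrogens = 14.
Molecular formula: C9H14FNO2S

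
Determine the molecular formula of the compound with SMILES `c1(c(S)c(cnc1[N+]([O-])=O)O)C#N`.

Heavy atoms from the SMILES: 6 C, 3 N, 3 O, 1 S.
Implicit hydrogens by atom environment:
  4 × C (aromatic): no H
  1 × C (aromatic): 1 H
  1 × C: no H
  1 × N (aromatic): no H
  1 × N (charge +1): no H
  1 × N: no H
  1 × O: 1 H
  1 × O: no H
  1 × O (charge -1): no H
  1 × S: 1 H
  Total hydrogens = 3.
Molecular formula: C6H3N3O3S

C6H3N3O3S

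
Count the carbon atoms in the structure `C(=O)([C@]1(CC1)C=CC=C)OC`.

9

The symbol for carbon appears 9 times in the SMILES.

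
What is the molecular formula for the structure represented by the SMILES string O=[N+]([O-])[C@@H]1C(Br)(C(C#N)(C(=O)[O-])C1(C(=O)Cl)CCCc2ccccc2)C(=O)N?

C17H14BrClN3O6-

Heavy atoms from the SMILES: 1 Br, 17 C, 1 Cl, 3 N, 6 O.
Implicit hydrogens by atom environment:
  7 × C: no H
  5 × C (aromatic): 1 H each → 5
  4 × O: no H
  3 × C: 2 H each → 6
  2 × O (charge -1): no H
  1 × Br: no H
  1 × C: 1 H
  1 × C (aromatic): no H
  1 × Cl: no H
  1 × N: 2 H
  1 × N (charge +1): no H
  1 × N: no H
  Total hydrogens = 14.
Net charge -1.
Molecular formula: C17H14BrClN3O6-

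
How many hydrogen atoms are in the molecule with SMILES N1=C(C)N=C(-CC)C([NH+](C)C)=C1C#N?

15

Hydrogens are implicit in SMILES; fill each atom to its normal valence:
  4 × C: 3 H each → 12
  4 × C (aromatic): no H
  2 × N (aromatic): no H
  1 × C: 2 H
  1 × C: no H
  1 × N (charge +1): 1 H
  1 × N: no H
  Total hydrogens = 15.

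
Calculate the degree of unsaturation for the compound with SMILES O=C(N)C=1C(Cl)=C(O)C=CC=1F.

Molecular formula from the SMILES: C7H5ClFNO2.
DoU = (2C + 2 + N − H − X)/2 = (2·7 + 2 + 1 − 5 − 2)/2 = 10/2 = 5.
(Structurally: 1 ring(s) + 4 π bond(s) = 5.)

5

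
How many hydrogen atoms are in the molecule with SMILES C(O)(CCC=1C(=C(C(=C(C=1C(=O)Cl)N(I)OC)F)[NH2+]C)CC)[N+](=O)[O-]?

Hydrogens are implicit in SMILES; fill each atom to its normal valence:
  6 × C (aromatic): no H
  3 × C: 3 H each → 9
  3 × C: 2 H each → 6
  3 × O: no H
  1 × C: 1 H
  1 × C: no H
  1 × Cl: no H
  1 × F: no H
  1 × I: no H
  1 × N (charge +1): 2 H
  1 × N: no H
  1 × N (charge +1): no H
  1 × O: 1 H
  1 × O (charge -1): no H
  Total hydrogens = 19.

19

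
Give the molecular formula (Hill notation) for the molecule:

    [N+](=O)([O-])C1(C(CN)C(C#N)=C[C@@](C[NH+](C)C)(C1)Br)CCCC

C15H26BrN4O2+

Heavy atoms from the SMILES: 1 Br, 15 C, 4 N, 2 O.
Implicit hydrogens by atom environment:
  6 × C: 2 H each → 12
  4 × C: no H
  3 × C: 3 H each → 9
  2 × C: 1 H each → 2
  1 × Br: no H
  1 × N: 2 H
  1 × N (charge +1): 1 H
  1 × N: no H
  1 × N (charge +1): no H
  1 × O: no H
  1 × O (charge -1): no H
  Total hydrogens = 26.
Net charge +1.
Molecular formula: C15H26BrN4O2+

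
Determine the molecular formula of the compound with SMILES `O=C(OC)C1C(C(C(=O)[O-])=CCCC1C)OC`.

Heavy atoms from the SMILES: 12 C, 5 O.
Implicit hydrogens by atom environment:
  4 × C: 1 H each → 4
  4 × O: no H
  3 × C: 3 H each → 9
  3 × C: no H
  2 × C: 2 H each → 4
  1 × O (charge -1): no H
  Total hydrogens = 17.
Net charge -1.
Molecular formula: C12H17O5-

C12H17O5-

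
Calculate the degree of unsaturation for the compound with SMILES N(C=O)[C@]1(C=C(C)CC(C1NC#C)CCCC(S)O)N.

Molecular formula from the SMILES: C14H23N3O2S.
DoU = (2C + 2 + N − H − X)/2 = (2·14 + 2 + 3 − 23 − 0)/2 = 10/2 = 5.
(Structurally: 1 ring(s) + 4 π bond(s) = 5.)

5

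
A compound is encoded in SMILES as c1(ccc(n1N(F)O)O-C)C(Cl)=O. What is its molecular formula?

C6H6ClFN2O3

Heavy atoms from the SMILES: 6 C, 1 Cl, 1 F, 2 N, 3 O.
Implicit hydrogens by atom environment:
  2 × C (aromatic): 1 H each → 2
  2 × C (aromatic): no H
  2 × O: no H
  1 × C: 3 H
  1 × C: no H
  1 × Cl: no H
  1 × F: no H
  1 × N (aromatic): no H
  1 × N: no H
  1 × O: 1 H
  Total hydrogens = 6.
Molecular formula: C6H6ClFN2O3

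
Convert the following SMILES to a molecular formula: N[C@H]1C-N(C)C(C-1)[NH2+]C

C6H16N3+

Heavy atoms from the SMILES: 6 C, 3 N.
Implicit hydrogens by atom environment:
  2 × C: 3 H each → 6
  2 × C: 2 H each → 4
  2 × C: 1 H each → 2
  1 × N: 2 H
  1 × N (charge +1): 2 H
  1 × N: no H
  Total hydrogens = 16.
Net charge +1.
Molecular formula: C6H16N3+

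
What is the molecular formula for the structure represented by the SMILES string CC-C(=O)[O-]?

Heavy atoms from the SMILES: 3 C, 2 O.
Implicit hydrogens by atom environment:
  1 × C: 3 H
  1 × C: 2 H
  1 × C: no H
  1 × O: no H
  1 × O (charge -1): no H
  Total hydrogens = 5.
Net charge -1.
Molecular formula: C3H5O2-

C3H5O2-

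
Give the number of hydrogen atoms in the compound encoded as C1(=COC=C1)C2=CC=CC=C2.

8

Hydrogens are implicit in SMILES; fill each atom to its normal valence:
  8 × C (aromatic): 1 H each → 8
  2 × C (aromatic): no H
  1 × O (aromatic): no H
  Total hydrogens = 8.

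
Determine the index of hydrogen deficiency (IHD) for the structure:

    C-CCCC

Molecular formula from the SMILES: C5H12.
DoU = (2C + 2 + N − H − X)/2 = (2·5 + 2 + 0 − 12 − 0)/2 = 0/2 = 0.
(Structurally: 0 ring(s) + 0 π bond(s) = 0.)

0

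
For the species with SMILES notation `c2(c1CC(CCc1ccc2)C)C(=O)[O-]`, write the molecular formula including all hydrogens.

Heavy atoms from the SMILES: 12 C, 2 O.
Implicit hydrogens by atom environment:
  3 × C: 2 H each → 6
  3 × C (aromatic): 1 H each → 3
  3 × C (aromatic): no H
  1 × C: 3 H
  1 × C: 1 H
  1 × C: no H
  1 × O: no H
  1 × O (charge -1): no H
  Total hydrogens = 13.
Net charge -1.
Molecular formula: C12H13O2-

C12H13O2-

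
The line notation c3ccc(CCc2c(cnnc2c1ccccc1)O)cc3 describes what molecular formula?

Heavy atoms from the SMILES: 18 C, 2 N, 1 O.
Implicit hydrogens by atom environment:
  11 × C (aromatic): 1 H each → 11
  5 × C (aromatic): no H
  2 × C: 2 H each → 4
  2 × N (aromatic): no H
  1 × O: 1 H
  Total hydrogens = 16.
Molecular formula: C18H16N2O

C18H16N2O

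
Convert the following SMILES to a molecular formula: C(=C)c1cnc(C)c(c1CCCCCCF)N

Heavy atoms from the SMILES: 14 C, 1 F, 2 N.
Implicit hydrogens by atom environment:
  7 × C: 2 H each → 14
  4 × C (aromatic): no H
  1 × C: 3 H
  1 × C (aromatic): 1 H
  1 × C: 1 H
  1 × F: no H
  1 × N: 2 H
  1 × N (aromatic): no H
  Total hydrogens = 21.
Molecular formula: C14H21FN2

C14H21FN2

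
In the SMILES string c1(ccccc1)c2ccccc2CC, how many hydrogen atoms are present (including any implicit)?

14

Hydrogens are implicit in SMILES; fill each atom to its normal valence:
  9 × C (aromatic): 1 H each → 9
  3 × C (aromatic): no H
  1 × C: 3 H
  1 × C: 2 H
  Total hydrogens = 14.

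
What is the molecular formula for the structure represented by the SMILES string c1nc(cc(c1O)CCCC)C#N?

C10H12N2O

Heavy atoms from the SMILES: 10 C, 2 N, 1 O.
Implicit hydrogens by atom environment:
  3 × C: 2 H each → 6
  3 × C (aromatic): no H
  2 × C (aromatic): 1 H each → 2
  1 × C: 3 H
  1 × C: no H
  1 × N (aromatic): no H
  1 × N: no H
  1 × O: 1 H
  Total hydrogens = 12.
Molecular formula: C10H12N2O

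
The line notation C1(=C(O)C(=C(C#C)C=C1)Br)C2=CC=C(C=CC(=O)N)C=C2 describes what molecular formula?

Heavy atoms from the SMILES: 1 Br, 17 C, 1 N, 2 O.
Implicit hydrogens by atom environment:
  6 × C (aromatic): 1 H each → 6
  6 × C (aromatic): no H
  3 × C: 1 H each → 3
  2 × C: no H
  1 × Br: no H
  1 × N: 2 H
  1 × O: 1 H
  1 × O: no H
  Total hydrogens = 12.
Molecular formula: C17H12BrNO2

C17H12BrNO2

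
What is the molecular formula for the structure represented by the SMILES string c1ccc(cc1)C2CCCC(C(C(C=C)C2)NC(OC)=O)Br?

Heavy atoms from the SMILES: 1 Br, 18 C, 1 N, 2 O.
Implicit hydrogens by atom environment:
  5 × C: 2 H each → 10
  5 × C: 1 H each → 5
  5 × C (aromatic): 1 H each → 5
  2 × O: no H
  1 × Br: no H
  1 × C: 3 H
  1 × C (aromatic): no H
  1 × C: no H
  1 × N: 1 H
  Total hydrogens = 24.
Molecular formula: C18H24BrNO2

C18H24BrNO2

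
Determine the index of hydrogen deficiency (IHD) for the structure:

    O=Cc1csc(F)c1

4

Molecular formula from the SMILES: C5H3FOS.
DoU = (2C + 2 + N − H − X)/2 = (2·5 + 2 + 0 − 3 − 1)/2 = 8/2 = 4.
(Structurally: 1 ring(s) + 3 π bond(s) = 4.)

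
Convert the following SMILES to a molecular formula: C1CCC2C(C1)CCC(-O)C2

C10H18O

Heavy atoms from the SMILES: 10 C, 1 O.
Implicit hydrogens by atom environment:
  7 × C: 2 H each → 14
  3 × C: 1 H each → 3
  1 × O: 1 H
  Total hydrogens = 18.
Molecular formula: C10H18O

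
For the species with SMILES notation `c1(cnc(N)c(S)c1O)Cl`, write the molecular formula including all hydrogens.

Heavy atoms from the SMILES: 5 C, 1 Cl, 2 N, 1 O, 1 S.
Implicit hydrogens by atom environment:
  4 × C (aromatic): no H
  1 × C (aromatic): 1 H
  1 × Cl: no H
  1 × N: 2 H
  1 × N (aromatic): no H
  1 × O: 1 H
  1 × S: 1 H
  Total hydrogens = 5.
Molecular formula: C5H5ClN2OS

C5H5ClN2OS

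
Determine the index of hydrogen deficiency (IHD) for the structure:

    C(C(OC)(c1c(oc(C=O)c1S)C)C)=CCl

Molecular formula from the SMILES: C11H13ClO3S.
DoU = (2C + 2 + N − H − X)/2 = (2·11 + 2 + 0 − 13 − 1)/2 = 10/2 = 5.
(Structurally: 1 ring(s) + 4 π bond(s) = 5.)

5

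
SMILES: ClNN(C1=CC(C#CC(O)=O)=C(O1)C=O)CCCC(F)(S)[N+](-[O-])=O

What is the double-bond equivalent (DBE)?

8

Molecular formula from the SMILES: C12H11ClFN3O6S.
DoU = (2C + 2 + N − H − X)/2 = (2·12 + 2 + 3 − 11 − 2)/2 = 16/2 = 8.
(Structurally: 1 ring(s) + 7 π bond(s) = 8.)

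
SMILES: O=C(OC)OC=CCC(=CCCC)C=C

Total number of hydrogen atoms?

18

Hydrogens are implicit in SMILES; fill each atom to its normal valence:
  4 × C: 2 H each → 8
  4 × C: 1 H each → 4
  3 × O: no H
  2 × C: 3 H each → 6
  2 × C: no H
  Total hydrogens = 18.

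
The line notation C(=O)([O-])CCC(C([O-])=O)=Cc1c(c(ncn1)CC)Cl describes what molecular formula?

[C12H11ClN2O4]2-

Heavy atoms from the SMILES: 12 C, 1 Cl, 2 N, 4 O.
Implicit hydrogens by atom environment:
  3 × C: 2 H each → 6
  3 × C (aromatic): no H
  3 × C: no H
  2 × N (aromatic): no H
  2 × O: no H
  2 × O (charge -1): no H
  1 × C: 3 H
  1 × C (aromatic): 1 H
  1 × C: 1 H
  1 × Cl: no H
  Total hydrogens = 11.
Net charge -2.
Molecular formula: [C12H11ClN2O4]2-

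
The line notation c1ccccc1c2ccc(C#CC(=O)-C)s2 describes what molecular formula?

Heavy atoms from the SMILES: 14 C, 1 O, 1 S.
Implicit hydrogens by atom environment:
  7 × C (aromatic): 1 H each → 7
  3 × C (aromatic): no H
  3 × C: no H
  1 × C: 3 H
  1 × O: no H
  1 × S (aromatic): no H
  Total hydrogens = 10.
Molecular formula: C14H10OS

C14H10OS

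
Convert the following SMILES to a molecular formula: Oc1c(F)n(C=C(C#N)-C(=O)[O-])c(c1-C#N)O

Heavy atoms from the SMILES: 9 C, 1 F, 3 N, 4 O.
Implicit hydrogens by atom environment:
  4 × C (aromatic): no H
  4 × C: no H
  2 × N: no H
  2 × O: 1 H each → 2
  1 × C: 1 H
  1 × F: no H
  1 × N (aromatic): no H
  1 × O: no H
  1 × O (charge -1): no H
  Total hydrogens = 3.
Net charge -1.
Molecular formula: C9H3FN3O4-

C9H3FN3O4-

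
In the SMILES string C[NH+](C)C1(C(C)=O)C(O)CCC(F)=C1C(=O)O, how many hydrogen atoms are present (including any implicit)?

17

Hydrogens are implicit in SMILES; fill each atom to its normal valence:
  5 × C: no H
  3 × C: 3 H each → 9
  2 × C: 2 H each → 4
  2 × O: 1 H each → 2
  2 × O: no H
  1 × C: 1 H
  1 × F: no H
  1 × N (charge +1): 1 H
  Total hydrogens = 17.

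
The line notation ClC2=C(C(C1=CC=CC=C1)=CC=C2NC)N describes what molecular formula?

Heavy atoms from the SMILES: 13 C, 1 Cl, 2 N.
Implicit hydrogens by atom environment:
  7 × C (aromatic): 1 H each → 7
  5 × C (aromatic): no H
  1 × C: 3 H
  1 × Cl: no H
  1 × N: 2 H
  1 × N: 1 H
  Total hydrogens = 13.
Molecular formula: C13H13ClN2

C13H13ClN2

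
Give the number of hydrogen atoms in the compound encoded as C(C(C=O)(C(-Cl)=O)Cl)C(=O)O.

4

Hydrogens are implicit in SMILES; fill each atom to its normal valence:
  3 × C: no H
  3 × O: no H
  2 × Cl: no H
  1 × C: 2 H
  1 × C: 1 H
  1 × O: 1 H
  Total hydrogens = 4.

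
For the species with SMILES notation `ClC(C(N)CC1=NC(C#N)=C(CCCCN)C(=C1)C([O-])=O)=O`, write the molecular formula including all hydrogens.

Heavy atoms from the SMILES: 14 C, 1 Cl, 4 N, 3 O.
Implicit hydrogens by atom environment:
  5 × C: 2 H each → 10
  4 × C (aromatic): no H
  3 × C: no H
  2 × N: 2 H each → 4
  2 × O: no H
  1 × C (aromatic): 1 H
  1 × C: 1 H
  1 × Cl: no H
  1 × N (aromatic): no H
  1 × N: no H
  1 × O (charge -1): no H
  Total hydrogens = 16.
Net charge -1.
Molecular formula: C14H16ClN4O3-

C14H16ClN4O3-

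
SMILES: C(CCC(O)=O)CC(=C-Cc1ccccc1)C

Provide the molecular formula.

C15H20O2

Heavy atoms from the SMILES: 15 C, 2 O.
Implicit hydrogens by atom environment:
  5 × C: 2 H each → 10
  5 × C (aromatic): 1 H each → 5
  2 × C: no H
  1 × C: 3 H
  1 × C: 1 H
  1 × C (aromatic): no H
  1 × O: 1 H
  1 × O: no H
  Total hydrogens = 20.
Molecular formula: C15H20O2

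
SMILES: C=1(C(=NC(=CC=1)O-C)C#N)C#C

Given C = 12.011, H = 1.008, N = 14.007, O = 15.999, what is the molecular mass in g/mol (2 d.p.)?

Molecular formula: C9H6N2O.
M = 9×12.011 + 6×1.008 + 2×14.007 + 1×15.999 = 158.16 g/mol.

158.16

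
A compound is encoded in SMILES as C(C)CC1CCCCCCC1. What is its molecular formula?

Heavy atoms from the SMILES: 11 C.
Implicit hydrogens by atom environment:
  9 × C: 2 H each → 18
  1 × C: 3 H
  1 × C: 1 H
  Total hydrogens = 22.
Molecular formula: C11H22

C11H22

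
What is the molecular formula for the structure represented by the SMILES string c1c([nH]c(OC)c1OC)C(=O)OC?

C8H11NO4

Heavy atoms from the SMILES: 8 C, 1 N, 4 O.
Implicit hydrogens by atom environment:
  4 × O: no H
  3 × C: 3 H each → 9
  3 × C (aromatic): no H
  1 × C (aromatic): 1 H
  1 × C: no H
  1 × N (aromatic): 1 H
  Total hydrogens = 11.
Molecular formula: C8H11NO4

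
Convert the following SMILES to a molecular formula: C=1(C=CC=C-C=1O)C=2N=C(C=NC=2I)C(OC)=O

C12H9IN2O3

Heavy atoms from the SMILES: 12 C, 1 I, 2 N, 3 O.
Implicit hydrogens by atom environment:
  5 × C (aromatic): 1 H each → 5
  5 × C (aromatic): no H
  2 × N (aromatic): no H
  2 × O: no H
  1 × C: 3 H
  1 × C: no H
  1 × I: no H
  1 × O: 1 H
  Total hydrogens = 9.
Molecular formula: C12H9IN2O3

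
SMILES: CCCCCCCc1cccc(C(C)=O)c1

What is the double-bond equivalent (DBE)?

Molecular formula from the SMILES: C15H22O.
DoU = (2C + 2 + N − H − X)/2 = (2·15 + 2 + 0 − 22 − 0)/2 = 10/2 = 5.
(Structurally: 1 ring(s) + 4 π bond(s) = 5.)

5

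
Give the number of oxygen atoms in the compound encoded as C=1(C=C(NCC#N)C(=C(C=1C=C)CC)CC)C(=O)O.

2

The symbol for oxygen appears 2 times in the SMILES.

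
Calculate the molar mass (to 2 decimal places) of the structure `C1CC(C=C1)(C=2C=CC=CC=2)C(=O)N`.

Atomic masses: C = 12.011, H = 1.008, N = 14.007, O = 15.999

Molecular formula: C12H13NO.
M = 12×12.011 + 13×1.008 + 1×14.007 + 1×15.999 = 187.24 g/mol.

187.24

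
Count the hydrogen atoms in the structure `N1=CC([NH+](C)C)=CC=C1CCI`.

Hydrogens are implicit in SMILES; fill each atom to its normal valence:
  3 × C (aromatic): 1 H each → 3
  2 × C: 3 H each → 6
  2 × C: 2 H each → 4
  2 × C (aromatic): no H
  1 × I: no H
  1 × N (charge +1): 1 H
  1 × N (aromatic): no H
  Total hydrogens = 14.

14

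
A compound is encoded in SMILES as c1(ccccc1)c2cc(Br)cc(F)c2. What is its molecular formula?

Heavy atoms from the SMILES: 1 Br, 12 C, 1 F.
Implicit hydrogens by atom environment:
  8 × C (aromatic): 1 H each → 8
  4 × C (aromatic): no H
  1 × Br: no H
  1 × F: no H
  Total hydrogens = 8.
Molecular formula: C12H8BrF

C12H8BrF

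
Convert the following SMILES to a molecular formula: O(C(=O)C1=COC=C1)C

Heavy atoms from the SMILES: 6 C, 3 O.
Implicit hydrogens by atom environment:
  3 × C (aromatic): 1 H each → 3
  2 × O: no H
  1 × C: 3 H
  1 × C (aromatic): no H
  1 × C: no H
  1 × O (aromatic): no H
  Total hydrogens = 6.
Molecular formula: C6H6O3

C6H6O3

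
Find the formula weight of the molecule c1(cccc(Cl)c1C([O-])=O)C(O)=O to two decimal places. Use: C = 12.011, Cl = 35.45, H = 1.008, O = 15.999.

199.57

Molecular formula: C8H4ClO4-.
M = 8×12.011 + 1×35.45 + 4×1.008 + 4×15.999 = 199.57 g/mol.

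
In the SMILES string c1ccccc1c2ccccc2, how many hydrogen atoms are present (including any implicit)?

Hydrogens are implicit in SMILES; fill each atom to its normal valence:
  10 × C (aromatic): 1 H each → 10
  2 × C (aromatic): no H
  Total hydrogens = 10.

10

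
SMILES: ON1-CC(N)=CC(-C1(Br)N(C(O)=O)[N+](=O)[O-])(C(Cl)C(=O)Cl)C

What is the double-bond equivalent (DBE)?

Molecular formula from the SMILES: C9H11BrCl2N4O6.
DoU = (2C + 2 + N − H − X)/2 = (2·9 + 2 + 4 − 11 − 3)/2 = 10/2 = 5.
(Structurally: 1 ring(s) + 4 π bond(s) = 5.)

5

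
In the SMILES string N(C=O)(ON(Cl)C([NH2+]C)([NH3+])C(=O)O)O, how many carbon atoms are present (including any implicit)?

4

The symbol for carbon appears 4 times in the SMILES. (Cl is a single chlorine, not C + l.)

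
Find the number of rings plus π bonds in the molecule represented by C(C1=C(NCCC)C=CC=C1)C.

Molecular formula from the SMILES: C11H17N.
DoU = (2C + 2 + N − H − X)/2 = (2·11 + 2 + 1 − 17 − 0)/2 = 8/2 = 4.
(Structurally: 1 ring(s) + 3 π bond(s) = 4.)

4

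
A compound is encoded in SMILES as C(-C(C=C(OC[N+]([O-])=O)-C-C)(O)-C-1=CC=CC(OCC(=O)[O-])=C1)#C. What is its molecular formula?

Heavy atoms from the SMILES: 16 C, 1 N, 7 O.
Implicit hydrogens by atom environment:
  4 × C (aromatic): 1 H each → 4
  4 × C: no H
  4 × O: no H
  3 × C: 2 H each → 6
  2 × C: 1 H each → 2
  2 × C (aromatic): no H
  2 × O (charge -1): no H
  1 × C: 3 H
  1 × N (charge +1): no H
  1 × O: 1 H
  Total hydrogens = 16.
Net charge -1.
Molecular formula: C16H16NO7-

C16H16NO7-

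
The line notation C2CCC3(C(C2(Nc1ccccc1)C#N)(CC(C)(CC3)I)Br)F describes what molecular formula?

Heavy atoms from the SMILES: 1 Br, 18 C, 1 F, 1 I, 2 N.
Implicit hydrogens by atom environment:
  6 × C: 2 H each → 12
  5 × C (aromatic): 1 H each → 5
  5 × C: no H
  1 × Br: no H
  1 × C: 3 H
  1 × C (aromatic): no H
  1 × F: no H
  1 × I: no H
  1 × N: 1 H
  1 × N: no H
  Total hydrogens = 21.
Molecular formula: C18H21BrFIN2

C18H21BrFIN2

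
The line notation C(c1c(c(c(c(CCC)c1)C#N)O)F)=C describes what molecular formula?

C12H12FNO

Heavy atoms from the SMILES: 12 C, 1 F, 1 N, 1 O.
Implicit hydrogens by atom environment:
  5 × C (aromatic): no H
  3 × C: 2 H each → 6
  1 × C: 3 H
  1 × C (aromatic): 1 H
  1 × C: 1 H
  1 × C: no H
  1 × F: no H
  1 × N: no H
  1 × O: 1 H
  Total hydrogens = 12.
Molecular formula: C12H12FNO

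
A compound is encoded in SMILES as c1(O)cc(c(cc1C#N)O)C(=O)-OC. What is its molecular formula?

C9H7NO4

Heavy atoms from the SMILES: 9 C, 1 N, 4 O.
Implicit hydrogens by atom environment:
  4 × C (aromatic): no H
  2 × C (aromatic): 1 H each → 2
  2 × C: no H
  2 × O: 1 H each → 2
  2 × O: no H
  1 × C: 3 H
  1 × N: no H
  Total hydrogens = 7.
Molecular formula: C9H7NO4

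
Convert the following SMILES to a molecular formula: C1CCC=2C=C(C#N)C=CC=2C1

Heavy atoms from the SMILES: 11 C, 1 N.
Implicit hydrogens by atom environment:
  4 × C: 2 H each → 8
  3 × C (aromatic): 1 H each → 3
  3 × C (aromatic): no H
  1 × C: no H
  1 × N: no H
  Total hydrogens = 11.
Molecular formula: C11H11N

C11H11N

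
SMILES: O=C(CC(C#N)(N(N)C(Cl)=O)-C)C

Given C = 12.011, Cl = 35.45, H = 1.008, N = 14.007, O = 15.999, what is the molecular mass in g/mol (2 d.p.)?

203.63

Molecular formula: C7H10ClN3O2.
M = 7×12.011 + 1×35.45 + 10×1.008 + 3×14.007 + 2×15.999 = 203.63 g/mol.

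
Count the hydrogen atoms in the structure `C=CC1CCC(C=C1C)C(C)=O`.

16

Hydrogens are implicit in SMILES; fill each atom to its normal valence:
  4 × C: 1 H each → 4
  3 × C: 2 H each → 6
  2 × C: 3 H each → 6
  2 × C: no H
  1 × O: no H
  Total hydrogens = 16.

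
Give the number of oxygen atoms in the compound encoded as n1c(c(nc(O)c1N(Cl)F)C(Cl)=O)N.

2

The symbol for oxygen appears 2 times in the SMILES.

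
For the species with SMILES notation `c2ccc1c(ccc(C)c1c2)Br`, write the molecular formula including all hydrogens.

Heavy atoms from the SMILES: 1 Br, 11 C.
Implicit hydrogens by atom environment:
  6 × C (aromatic): 1 H each → 6
  4 × C (aromatic): no H
  1 × Br: no H
  1 × C: 3 H
  Total hydrogens = 9.
Molecular formula: C11H9Br

C11H9Br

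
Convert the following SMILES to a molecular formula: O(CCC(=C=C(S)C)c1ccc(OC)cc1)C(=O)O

Heavy atoms from the SMILES: 14 C, 4 O, 1 S.
Implicit hydrogens by atom environment:
  4 × C (aromatic): 1 H each → 4
  4 × C: no H
  3 × O: no H
  2 × C: 3 H each → 6
  2 × C: 2 H each → 4
  2 × C (aromatic): no H
  1 × O: 1 H
  1 × S: 1 H
  Total hydrogens = 16.
Molecular formula: C14H16O4S

C14H16O4S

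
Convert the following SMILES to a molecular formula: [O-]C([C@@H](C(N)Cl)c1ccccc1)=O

C9H9ClNO2-

Heavy atoms from the SMILES: 9 C, 1 Cl, 1 N, 2 O.
Implicit hydrogens by atom environment:
  5 × C (aromatic): 1 H each → 5
  2 × C: 1 H each → 2
  1 × C: no H
  1 × C (aromatic): no H
  1 × Cl: no H
  1 × N: 2 H
  1 × O: no H
  1 × O (charge -1): no H
  Total hydrogens = 9.
Net charge -1.
Molecular formula: C9H9ClNO2-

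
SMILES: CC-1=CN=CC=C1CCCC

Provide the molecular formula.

C10H15N

Heavy atoms from the SMILES: 10 C, 1 N.
Implicit hydrogens by atom environment:
  3 × C: 2 H each → 6
  3 × C (aromatic): 1 H each → 3
  2 × C: 3 H each → 6
  2 × C (aromatic): no H
  1 × N (aromatic): no H
  Total hydrogens = 15.
Molecular formula: C10H15N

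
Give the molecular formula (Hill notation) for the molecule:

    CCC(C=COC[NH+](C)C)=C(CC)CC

Heavy atoms from the SMILES: 13 C, 1 N, 1 O.
Implicit hydrogens by atom environment:
  5 × C: 3 H each → 15
  4 × C: 2 H each → 8
  2 × C: 1 H each → 2
  2 × C: no H
  1 × N (charge +1): 1 H
  1 × O: no H
  Total hydrogens = 26.
Net charge +1.
Molecular formula: C13H26NO+

C13H26NO+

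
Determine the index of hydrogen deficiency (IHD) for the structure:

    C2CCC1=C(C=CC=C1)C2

5

Molecular formula from the SMILES: C10H12.
DoU = (2C + 2 + N − H − X)/2 = (2·10 + 2 + 0 − 12 − 0)/2 = 10/2 = 5.
(Structurally: 2 ring(s) + 3 π bond(s) = 5.)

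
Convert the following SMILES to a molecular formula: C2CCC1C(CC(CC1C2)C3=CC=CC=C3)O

Heavy atoms from the SMILES: 16 C, 1 O.
Implicit hydrogens by atom environment:
  6 × C: 2 H each → 12
  5 × C (aromatic): 1 H each → 5
  4 × C: 1 H each → 4
  1 × C (aromatic): no H
  1 × O: 1 H
  Total hydrogens = 22.
Molecular formula: C16H22O

C16H22O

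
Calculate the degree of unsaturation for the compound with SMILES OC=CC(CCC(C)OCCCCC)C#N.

3

Molecular formula from the SMILES: C13H23NO2.
DoU = (2C + 2 + N − H − X)/2 = (2·13 + 2 + 1 − 23 − 0)/2 = 6/2 = 3.
(Structurally: 0 ring(s) + 3 π bond(s) = 3.)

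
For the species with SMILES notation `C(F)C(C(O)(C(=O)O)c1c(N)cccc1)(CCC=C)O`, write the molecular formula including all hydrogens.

Heavy atoms from the SMILES: 14 C, 1 F, 1 N, 4 O.
Implicit hydrogens by atom environment:
  4 × C: 2 H each → 8
  4 × C (aromatic): 1 H each → 4
  3 × C: no H
  3 × O: 1 H each → 3
  2 × C (aromatic): no H
  1 × C: 1 H
  1 × F: no H
  1 × N: 2 H
  1 × O: no H
  Total hydrogens = 18.
Molecular formula: C14H18FNO4

C14H18FNO4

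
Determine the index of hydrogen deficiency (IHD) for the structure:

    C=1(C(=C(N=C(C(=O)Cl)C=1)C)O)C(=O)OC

6

Molecular formula from the SMILES: C9H8ClNO4.
DoU = (2C + 2 + N − H − X)/2 = (2·9 + 2 + 1 − 8 − 1)/2 = 12/2 = 6.
(Structurally: 1 ring(s) + 5 π bond(s) = 6.)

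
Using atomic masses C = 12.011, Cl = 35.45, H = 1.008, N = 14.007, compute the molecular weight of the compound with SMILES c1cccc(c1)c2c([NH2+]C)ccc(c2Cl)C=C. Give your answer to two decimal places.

Molecular formula: C15H15ClN+.
M = 15×12.011 + 1×35.45 + 15×1.008 + 1×14.007 = 244.74 g/mol.

244.74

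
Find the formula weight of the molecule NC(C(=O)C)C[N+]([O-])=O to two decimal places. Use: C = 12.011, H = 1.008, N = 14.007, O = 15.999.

132.12

Molecular formula: C4H8N2O3.
M = 4×12.011 + 8×1.008 + 2×14.007 + 3×15.999 = 132.12 g/mol.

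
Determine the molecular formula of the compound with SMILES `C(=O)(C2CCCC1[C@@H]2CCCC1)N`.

Heavy atoms from the SMILES: 11 C, 1 N, 1 O.
Implicit hydrogens by atom environment:
  7 × C: 2 H each → 14
  3 × C: 1 H each → 3
  1 × C: no H
  1 × N: 2 H
  1 × O: no H
  Total hydrogens = 19.
Molecular formula: C11H19NO

C11H19NO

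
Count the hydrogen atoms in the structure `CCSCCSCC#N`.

Hydrogens are implicit in SMILES; fill each atom to its normal valence:
  4 × C: 2 H each → 8
  2 × S: no H
  1 × C: 3 H
  1 × C: no H
  1 × N: no H
  Total hydrogens = 11.

11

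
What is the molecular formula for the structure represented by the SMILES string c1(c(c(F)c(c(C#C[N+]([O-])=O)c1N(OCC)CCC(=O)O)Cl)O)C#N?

C14H11ClFN3O6

Heavy atoms from the SMILES: 14 C, 1 Cl, 1 F, 3 N, 6 O.
Implicit hydrogens by atom environment:
  6 × C (aromatic): no H
  4 × C: no H
  3 × C: 2 H each → 6
  3 × O: no H
  2 × N: no H
  2 × O: 1 H each → 2
  1 × C: 3 H
  1 × Cl: no H
  1 × F: no H
  1 × N (charge +1): no H
  1 × O (charge -1): no H
  Total hydrogens = 11.
Molecular formula: C14H11ClFN3O6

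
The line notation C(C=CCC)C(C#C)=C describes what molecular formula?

C9H12

Heavy atoms from the SMILES: 9 C.
Implicit hydrogens by atom environment:
  3 × C: 2 H each → 6
  3 × C: 1 H each → 3
  2 × C: no H
  1 × C: 3 H
  Total hydrogens = 12.
Molecular formula: C9H12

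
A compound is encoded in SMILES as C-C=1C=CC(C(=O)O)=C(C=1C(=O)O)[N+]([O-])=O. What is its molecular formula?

Heavy atoms from the SMILES: 9 C, 1 N, 6 O.
Implicit hydrogens by atom environment:
  4 × C (aromatic): no H
  3 × O: no H
  2 × C (aromatic): 1 H each → 2
  2 × C: no H
  2 × O: 1 H each → 2
  1 × C: 3 H
  1 × N (charge +1): no H
  1 × O (charge -1): no H
  Total hydrogens = 7.
Molecular formula: C9H7NO6

C9H7NO6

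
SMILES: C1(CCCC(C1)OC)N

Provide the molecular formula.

C7H15NO

Heavy atoms from the SMILES: 7 C, 1 N, 1 O.
Implicit hydrogens by atom environment:
  4 × C: 2 H each → 8
  2 × C: 1 H each → 2
  1 × C: 3 H
  1 × N: 2 H
  1 × O: no H
  Total hydrogens = 15.
Molecular formula: C7H15NO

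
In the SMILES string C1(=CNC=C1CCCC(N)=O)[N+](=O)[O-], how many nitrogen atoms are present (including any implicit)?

The symbol for nitrogen appears 3 times in the SMILES.

3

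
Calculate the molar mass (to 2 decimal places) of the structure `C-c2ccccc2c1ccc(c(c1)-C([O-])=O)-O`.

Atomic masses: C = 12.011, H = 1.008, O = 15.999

Molecular formula: C14H11O3-.
M = 14×12.011 + 11×1.008 + 3×15.999 = 227.24 g/mol.

227.24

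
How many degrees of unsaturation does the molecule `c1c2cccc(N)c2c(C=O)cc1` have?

8

Molecular formula from the SMILES: C11H9NO.
DoU = (2C + 2 + N − H − X)/2 = (2·11 + 2 + 1 − 9 − 0)/2 = 16/2 = 8.
(Structurally: 2 ring(s) + 6 π bond(s) = 8.)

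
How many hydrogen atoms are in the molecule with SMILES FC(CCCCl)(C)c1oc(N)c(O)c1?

13

Hydrogens are implicit in SMILES; fill each atom to its normal valence:
  3 × C: 2 H each → 6
  3 × C (aromatic): no H
  1 × C: 3 H
  1 × C (aromatic): 1 H
  1 × C: no H
  1 × Cl: no H
  1 × F: no H
  1 × N: 2 H
  1 × O: 1 H
  1 × O (aromatic): no H
  Total hydrogens = 13.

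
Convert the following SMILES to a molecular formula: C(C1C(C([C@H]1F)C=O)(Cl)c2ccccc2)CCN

C14H17ClFNO

Heavy atoms from the SMILES: 14 C, 1 Cl, 1 F, 1 N, 1 O.
Implicit hydrogens by atom environment:
  5 × C (aromatic): 1 H each → 5
  4 × C: 1 H each → 4
  3 × C: 2 H each → 6
  1 × C: no H
  1 × C (aromatic): no H
  1 × Cl: no H
  1 × F: no H
  1 × N: 2 H
  1 × O: no H
  Total hydrogens = 17.
Molecular formula: C14H17ClFNO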